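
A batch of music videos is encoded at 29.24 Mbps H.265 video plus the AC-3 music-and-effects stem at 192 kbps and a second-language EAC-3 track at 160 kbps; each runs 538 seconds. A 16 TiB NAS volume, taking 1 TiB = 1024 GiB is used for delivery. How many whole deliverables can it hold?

8840

Audio total: 192 + 160 = 352 kbps = 0.352 Mbps.
Total bitrate: 29.592 Mbps.
Per item: 29.592 Mbps × 538 s = 15,920 Mb = 1,990 MB.
Capacity: 16 TiB = 140,737,488 Mb; 8840.02 items → 8840 complete.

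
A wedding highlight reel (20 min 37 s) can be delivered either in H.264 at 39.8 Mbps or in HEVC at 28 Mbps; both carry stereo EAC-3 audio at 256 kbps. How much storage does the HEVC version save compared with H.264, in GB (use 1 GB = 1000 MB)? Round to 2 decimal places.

20 min 37 s = 1237 s
Audio: 256 kbps = 0.256 Mbps.
H.264: 40.056 Mbps × 1237 s = 49549.3 Mb = 6.194 GB.
HEVC: 28.256 Mbps × 1237 s = 34952.7 Mb = 4.369 GB.
Saving: 6.194 − 4.369 = 1.825 GB.

1.82 GB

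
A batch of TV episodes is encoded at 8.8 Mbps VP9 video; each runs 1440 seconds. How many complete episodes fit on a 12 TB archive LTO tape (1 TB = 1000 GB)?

7575

Per item: 8.800 Mbps × 1440 s = 12,672 Mb = 1,584 MB.
Capacity: 12 TB = 96,000,000 Mb; 7575.76 items → 7575 complete.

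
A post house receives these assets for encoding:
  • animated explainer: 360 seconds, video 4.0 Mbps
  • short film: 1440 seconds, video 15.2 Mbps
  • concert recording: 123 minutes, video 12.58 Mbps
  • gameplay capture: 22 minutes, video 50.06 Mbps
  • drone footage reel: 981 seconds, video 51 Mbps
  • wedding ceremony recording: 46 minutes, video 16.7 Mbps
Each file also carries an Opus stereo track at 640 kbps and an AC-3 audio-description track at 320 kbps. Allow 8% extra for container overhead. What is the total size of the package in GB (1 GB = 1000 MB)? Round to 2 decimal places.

39.43 GB

Audio total: 640 + 320 = 960 kbps = 0.960 Mbps.
animated explainer: 4.960 Mbps × 360 s × 1.08 = 1928.4 Mb
short film: 16.160 Mbps × 1440 s × 1.08 = 25132.0 Mb
concert recording: 13.540 Mbps × 7380 s × 1.08 = 107919.2 Mb
gameplay capture: 51.020 Mbps × 1320 s × 1.08 = 72734.1 Mb
drone footage reel: 51.960 Mbps × 981 s × 1.08 = 55050.6 Mb
wedding ceremony recording: 17.660 Mbps × 2760 s × 1.08 = 52640.9 Mb
Total: 315405.3 Mb = 39425.7 MB.
= 39.43 GB.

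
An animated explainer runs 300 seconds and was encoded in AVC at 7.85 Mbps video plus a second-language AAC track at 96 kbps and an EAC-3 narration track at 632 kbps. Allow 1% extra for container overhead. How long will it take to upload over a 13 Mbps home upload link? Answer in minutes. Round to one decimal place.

Audio total: 96 + 632 = 728 kbps = 0.728 Mbps.
Total bitrate: 8.578 Mbps.
File: 8.578 Mbps × 300 s = 2573.4 Mb.
With 1% container overhead: ×1.01. → 2599.1 Mb.
At 13 Mbps: 2599.1 / 13 = 199.9 s ≈ 3.33 minutes.

3.3 minutes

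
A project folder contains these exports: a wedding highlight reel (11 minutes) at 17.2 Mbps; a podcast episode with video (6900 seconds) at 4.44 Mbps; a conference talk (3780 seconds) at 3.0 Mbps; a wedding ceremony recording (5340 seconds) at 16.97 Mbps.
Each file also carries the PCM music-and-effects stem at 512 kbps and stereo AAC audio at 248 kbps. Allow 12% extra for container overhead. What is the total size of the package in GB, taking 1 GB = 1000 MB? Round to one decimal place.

Audio total: 512 + 248 = 760 kbps = 0.760 Mbps.
wedding highlight reel: 17.960 Mbps × 660 s × 1.12 = 13276.0 Mb
podcast episode with video: 5.200 Mbps × 6900 s × 1.12 = 40185.6 Mb
conference talk: 3.760 Mbps × 3780 s × 1.12 = 15918.3 Mb
wedding ceremony recording: 17.730 Mbps × 5340 s × 1.12 = 106039.6 Mb
Total: 175419.6 Mb = 21927.4 MB.
= 21.93 GB.

21.9 GB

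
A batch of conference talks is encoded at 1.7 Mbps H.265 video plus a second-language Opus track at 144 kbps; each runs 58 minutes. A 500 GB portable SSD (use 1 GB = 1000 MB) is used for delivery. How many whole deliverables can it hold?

58 min = 3480 s
Audio: 144 kbps = 0.144 Mbps.
Total bitrate: 1.844 Mbps.
Per item: 1.844 Mbps × 3480 s = 6,417 Mb = 802.1 MB.
Capacity: 500 GB = 4,000,000 Mb; 623.33 items → 623 complete.

623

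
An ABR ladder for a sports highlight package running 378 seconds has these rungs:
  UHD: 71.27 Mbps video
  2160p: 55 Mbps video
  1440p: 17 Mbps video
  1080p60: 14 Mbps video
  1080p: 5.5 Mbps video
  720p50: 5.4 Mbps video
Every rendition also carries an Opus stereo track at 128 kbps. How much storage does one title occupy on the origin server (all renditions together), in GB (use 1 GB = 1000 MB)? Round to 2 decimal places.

Audio: 128 kbps = 0.128 Mbps.
Sum of rendition bitrates: (71.27+0.128) + (55+0.128) + (17+0.128) + (14+0.128) + (5.5+0.128) + (5.4+0.128) = 168.938 Mbps.
× 378 s = 63,859 Mb = 7,982 MB = 7.982 GB.

7.98 GB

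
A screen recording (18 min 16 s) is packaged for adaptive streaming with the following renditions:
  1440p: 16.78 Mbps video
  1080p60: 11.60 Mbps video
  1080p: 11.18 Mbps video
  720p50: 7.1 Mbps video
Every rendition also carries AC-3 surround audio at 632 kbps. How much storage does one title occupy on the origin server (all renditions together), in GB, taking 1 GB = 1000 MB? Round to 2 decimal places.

18 min 16 s = 1096 s
Audio: 632 kbps = 0.632 Mbps.
Sum of rendition bitrates: (16.78+0.632) + (11.60+0.632) + (11.18+0.632) + (7.1+0.632) = 49.188 Mbps.
× 1096 s = 53,910 Mb = 6,739 MB = 6.739 GB.

6.74 GB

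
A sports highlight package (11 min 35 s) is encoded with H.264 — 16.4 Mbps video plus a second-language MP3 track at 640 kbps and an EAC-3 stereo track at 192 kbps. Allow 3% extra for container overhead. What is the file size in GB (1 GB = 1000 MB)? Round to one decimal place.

1.5 GB

11 min 35 s = 695 s
Audio total: 640 + 192 = 832 kbps = 0.832 Mbps.
Total bitrate: 16.4 + 0.832 = 17.232 Mbps.
Stream data: 17.232 Mbps × 695 s = 11976.2 Mb.
With 3% container overhead: ×1.03.
12,336 Mb ÷ 8 = 1,542 MB → 1.542 GB.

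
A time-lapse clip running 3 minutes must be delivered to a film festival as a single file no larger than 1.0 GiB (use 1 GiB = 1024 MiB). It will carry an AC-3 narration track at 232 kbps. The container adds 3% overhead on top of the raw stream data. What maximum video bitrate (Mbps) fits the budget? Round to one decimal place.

Budget: 1.0 GiB = 8589.9 Mb.
Stream payload after overhead: 8589.9 / 1.03 = 8339.7 Mb.
3 min = 180 s
Total bitrate budget: 8339.7 Mb / 180 s = 46.332 Mbps.
Audio: 232 kbps = 0.232 Mbps.
Video: 46.332 − 0.232 = 46.100 Mbps.

46.1 Mbps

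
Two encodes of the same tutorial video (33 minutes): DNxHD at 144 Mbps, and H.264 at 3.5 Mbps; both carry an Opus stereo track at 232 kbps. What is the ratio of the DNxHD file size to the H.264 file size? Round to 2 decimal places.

38.65

33 min = 1980 s
Audio: 232 kbps = 0.232 Mbps.
DNxHD: 144.232 Mbps × 1980 s = 285579.4 Mb = 33.246 GiB.
H.264: 3.732 Mbps × 1980 s = 7389.4 Mb = 0.860 GiB.
Ratio: 33.246 / 0.860 = 38.647.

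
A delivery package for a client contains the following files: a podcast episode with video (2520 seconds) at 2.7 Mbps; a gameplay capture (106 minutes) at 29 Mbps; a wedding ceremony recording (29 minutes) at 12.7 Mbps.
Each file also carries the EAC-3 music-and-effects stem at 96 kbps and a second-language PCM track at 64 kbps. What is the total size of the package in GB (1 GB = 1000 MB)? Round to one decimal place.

26.9 GB

Audio total: 96 + 64 = 160 kbps = 0.160 Mbps.
podcast episode with video: 2.860 Mbps × 2520 s = 7207.2 Mb
gameplay capture: 29.160 Mbps × 6360 s = 185457.6 Mb
wedding ceremony recording: 12.860 Mbps × 1740 s = 22376.4 Mb
Total: 215041.2 Mb = 26880.2 MB.
= 26.88 GB.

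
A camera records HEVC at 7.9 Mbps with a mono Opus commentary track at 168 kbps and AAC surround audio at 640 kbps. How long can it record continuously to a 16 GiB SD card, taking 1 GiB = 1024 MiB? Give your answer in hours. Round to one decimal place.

Audio total: 168 + 640 = 808 kbps = 0.808 Mbps.
Total bitrate: 7.9 + 0.808 = 8.708 Mbps.
Capacity: 16 GiB = 137,439 Mb.
Recording time: 137,439 / 8.708 = 15,783 s ≈ 4.38 hours.

4.4 hours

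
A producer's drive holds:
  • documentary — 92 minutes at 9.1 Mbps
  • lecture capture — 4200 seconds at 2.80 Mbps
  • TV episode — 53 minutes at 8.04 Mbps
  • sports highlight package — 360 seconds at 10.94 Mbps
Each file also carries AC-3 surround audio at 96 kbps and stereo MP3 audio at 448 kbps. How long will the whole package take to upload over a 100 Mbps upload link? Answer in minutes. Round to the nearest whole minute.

Audio total: 96 + 448 = 544 kbps = 0.544 Mbps.
documentary: 9.644 Mbps × 5520 s = 53234.9 Mb
lecture capture: 3.344 Mbps × 4200 s = 14044.8 Mb
TV episode: 8.584 Mbps × 3180 s = 27297.1 Mb
sports highlight package: 11.484 Mbps × 360 s = 4134.2 Mb
Total: 98711.0 Mb = 12338.9 MB.
At 100 Mbps: 98711.0 / 100 = 987 s ≈ 16.5 minutes.

16 minutes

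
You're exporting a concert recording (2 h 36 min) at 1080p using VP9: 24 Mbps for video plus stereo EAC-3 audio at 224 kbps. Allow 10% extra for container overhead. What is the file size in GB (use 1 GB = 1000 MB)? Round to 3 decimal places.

2 h 36 min = 156 min = 9360 s
Audio: 224 kbps = 0.224 Mbps.
Total bitrate: 24 + 0.224 = 24.224 Mbps.
Stream data: 24.224 Mbps × 9360 s = 226736.6 Mb.
With 10% container overhead: ×1.10.
249,410 Mb ÷ 8 = 31,176 MB → 31.18 GB.

31.176 GB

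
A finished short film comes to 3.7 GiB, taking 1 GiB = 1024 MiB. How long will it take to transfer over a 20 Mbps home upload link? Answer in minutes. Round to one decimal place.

26.5 minutes

File: 3.7 GiB = 31782.8 Mb.
At 20 Mbps: 31782.8 / 20 = 1589.1 s ≈ 26.5 minutes.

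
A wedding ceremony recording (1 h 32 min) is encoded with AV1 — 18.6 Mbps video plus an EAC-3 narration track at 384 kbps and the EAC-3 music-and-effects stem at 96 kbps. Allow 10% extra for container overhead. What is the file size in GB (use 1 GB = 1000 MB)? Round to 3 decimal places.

14.482 GB

1 h 32 min = 92 min = 5520 s
Audio total: 384 + 96 = 480 kbps = 0.480 Mbps.
Total bitrate: 18.6 + 0.480 = 19.080 Mbps.
Stream data: 19.080 Mbps × 5520 s = 105321.6 Mb.
With 10% container overhead: ×1.10.
115,854 Mb ÷ 8 = 14,482 MB → 14.48 GB.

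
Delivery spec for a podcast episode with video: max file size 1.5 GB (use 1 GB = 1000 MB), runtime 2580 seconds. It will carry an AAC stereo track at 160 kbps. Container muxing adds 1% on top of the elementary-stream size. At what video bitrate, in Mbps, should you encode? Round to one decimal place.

Budget: 1.5 GB = 12000.0 Mb.
Stream payload after overhead: 12000.0 / 1.01 = 11881.2 Mb.
Total bitrate budget: 11881.2 Mb / 2580 s = 4.605 Mbps.
Audio: 160 kbps = 0.160 Mbps.
Video: 4.605 − 0.160 = 4.445 Mbps.

4.4 Mbps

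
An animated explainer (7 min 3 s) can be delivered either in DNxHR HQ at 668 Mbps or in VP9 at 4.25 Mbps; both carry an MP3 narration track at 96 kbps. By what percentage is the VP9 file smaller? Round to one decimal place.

99.3%

7 min 3 s = 423 s
Audio: 96 kbps = 0.096 Mbps.
DNxHR HQ: 668.096 Mbps × 423 s = 282604.6 Mb = 35.326 GB.
VP9: 4.346 Mbps × 423 s = 1838.4 Mb = 0.230 GB.
Reduction: (1 − 0.230/35.326) × 100 = 99.35%.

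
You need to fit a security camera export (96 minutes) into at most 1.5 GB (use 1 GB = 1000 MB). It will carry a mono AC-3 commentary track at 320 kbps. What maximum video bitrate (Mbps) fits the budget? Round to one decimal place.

Budget: 1.5 GB = 12000.0 Mb.
96 min = 5760 s
Total bitrate budget: 12000.0 Mb / 5760 s = 2.083 Mbps.
Audio: 320 kbps = 0.320 Mbps.
Video: 2.083 − 0.320 = 1.763 Mbps.

1.8 Mbps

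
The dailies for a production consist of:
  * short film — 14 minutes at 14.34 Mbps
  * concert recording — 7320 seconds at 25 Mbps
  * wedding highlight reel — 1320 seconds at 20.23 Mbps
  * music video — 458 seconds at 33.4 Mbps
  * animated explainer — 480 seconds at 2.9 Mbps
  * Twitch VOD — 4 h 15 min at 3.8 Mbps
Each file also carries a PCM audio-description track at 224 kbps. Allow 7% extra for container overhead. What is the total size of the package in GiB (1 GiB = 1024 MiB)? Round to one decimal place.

37.7 GiB

Audio: 224 kbps = 0.224 Mbps.
short film: 14.564 Mbps × 840 s × 1.07 = 13090.1 Mb
concert recording: 25.224 Mbps × 7320 s × 1.07 = 197564.5 Mb
wedding highlight reel: 20.454 Mbps × 1320 s × 1.07 = 28889.2 Mb
music video: 33.624 Mbps × 458 s × 1.07 = 16477.8 Mb
animated explainer: 3.124 Mbps × 480 s × 1.07 = 1604.5 Mb
Twitch VOD: 4.024 Mbps × 15300 s × 1.07 = 65876.9 Mb
Total: 323503.0 Mb = 40437.9 MB.
= 37.66 GiB.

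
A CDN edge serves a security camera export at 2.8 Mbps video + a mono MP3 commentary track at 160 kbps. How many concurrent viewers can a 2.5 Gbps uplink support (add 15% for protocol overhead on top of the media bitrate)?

Audio: 160 kbps = 0.160 Mbps.
Per-viewer media rate: 2.960 Mbps.
On the wire with 15% overhead: 3.404 Mbps.
2.5 Gbps = 2,500 Mbps; 2,500 / 3.404 = 734.43 → 734 viewers.

734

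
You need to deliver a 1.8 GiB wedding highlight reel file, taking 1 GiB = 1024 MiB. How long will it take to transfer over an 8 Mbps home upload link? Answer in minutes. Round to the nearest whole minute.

File: 1.8 GiB = 15461.9 Mb.
At 8 Mbps: 15461.9 / 8 = 1932.7 s ≈ 32.2 minutes.

32 minutes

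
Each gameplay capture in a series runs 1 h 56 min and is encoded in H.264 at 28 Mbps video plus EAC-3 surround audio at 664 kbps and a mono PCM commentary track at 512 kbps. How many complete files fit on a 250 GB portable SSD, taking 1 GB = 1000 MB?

9

1 h 56 min = 116 min = 6960 s
Audio total: 664 + 512 = 1176 kbps = 1.176 Mbps.
Total bitrate: 29.176 Mbps.
Per item: 29.176 Mbps × 6960 s = 203,065 Mb = 25,383 MB.
Capacity: 250 GB = 2,000,000 Mb; 9.85 items → 9 complete.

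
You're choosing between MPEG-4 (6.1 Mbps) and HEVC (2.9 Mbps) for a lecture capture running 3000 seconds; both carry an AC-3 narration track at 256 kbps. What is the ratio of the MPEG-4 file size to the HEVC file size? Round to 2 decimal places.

2.01

Audio: 256 kbps = 0.256 Mbps.
MPEG-4: 6.356 Mbps × 3000 s = 19068.0 Mb = 2.220 GiB.
HEVC: 3.156 Mbps × 3000 s = 9468.0 Mb = 1.102 GiB.
Ratio: 2.220 / 1.102 = 2.014.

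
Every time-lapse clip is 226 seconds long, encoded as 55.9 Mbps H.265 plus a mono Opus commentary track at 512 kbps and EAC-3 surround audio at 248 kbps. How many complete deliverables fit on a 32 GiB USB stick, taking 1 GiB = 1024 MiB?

Audio total: 512 + 248 = 760 kbps = 0.760 Mbps.
Total bitrate: 56.660 Mbps.
Per item: 56.660 Mbps × 226 s = 12,805 Mb = 1,601 MB.
Capacity: 32 GiB = 274,878 Mb; 21.47 items → 21 complete.

21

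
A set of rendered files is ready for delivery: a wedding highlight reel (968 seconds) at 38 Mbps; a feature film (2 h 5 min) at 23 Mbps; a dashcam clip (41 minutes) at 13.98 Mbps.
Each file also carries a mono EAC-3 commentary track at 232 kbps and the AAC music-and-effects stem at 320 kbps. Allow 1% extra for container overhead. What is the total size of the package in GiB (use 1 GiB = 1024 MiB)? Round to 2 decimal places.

29.36 GiB

Audio total: 232 + 320 = 552 kbps = 0.552 Mbps.
wedding highlight reel: 38.552 Mbps × 968 s × 1.01 = 37691.5 Mb
feature film: 23.552 Mbps × 7500 s × 1.01 = 178406.4 Mb
dashcam clip: 14.532 Mbps × 2460 s × 1.01 = 36106.2 Mb
Total: 252204.1 Mb = 31525.5 MB.
= 29.36 GiB.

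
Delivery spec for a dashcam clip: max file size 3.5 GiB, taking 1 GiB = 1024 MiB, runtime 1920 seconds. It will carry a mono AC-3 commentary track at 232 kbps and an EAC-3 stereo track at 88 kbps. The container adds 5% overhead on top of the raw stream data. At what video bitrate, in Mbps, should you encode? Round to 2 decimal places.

Budget: 3.5 GiB = 30064.8 Mb.
Stream payload after overhead: 30064.8 / 1.05 = 28633.1 Mb.
Total bitrate budget: 28633.1 Mb / 1920 s = 14.913 Mbps.
Audio total: 232 + 88 = 320 kbps = 0.320 Mbps.
Video: 14.913 − 0.320 = 14.593 Mbps.

14.59 Mbps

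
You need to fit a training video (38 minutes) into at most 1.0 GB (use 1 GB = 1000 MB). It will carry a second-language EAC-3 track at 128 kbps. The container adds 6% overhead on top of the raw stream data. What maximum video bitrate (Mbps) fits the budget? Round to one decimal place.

3.2 Mbps

Budget: 1.0 GB = 8000.0 Mb.
Stream payload after overhead: 8000.0 / 1.06 = 7547.2 Mb.
38 min = 2280 s
Total bitrate budget: 7547.2 Mb / 2280 s = 3.310 Mbps.
Audio: 128 kbps = 0.128 Mbps.
Video: 3.310 − 0.128 = 3.182 Mbps.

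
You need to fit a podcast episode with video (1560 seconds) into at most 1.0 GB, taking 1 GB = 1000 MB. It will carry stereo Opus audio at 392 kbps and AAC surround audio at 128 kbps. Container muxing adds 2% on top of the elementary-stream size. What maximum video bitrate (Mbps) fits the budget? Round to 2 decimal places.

Budget: 1.0 GB = 8000.0 Mb.
Stream payload after overhead: 8000.0 / 1.02 = 7843.1 Mb.
Total bitrate budget: 7843.1 Mb / 1560 s = 5.028 Mbps.
Audio total: 392 + 128 = 520 kbps = 0.520 Mbps.
Video: 5.028 − 0.520 = 4.508 Mbps.

4.51 Mbps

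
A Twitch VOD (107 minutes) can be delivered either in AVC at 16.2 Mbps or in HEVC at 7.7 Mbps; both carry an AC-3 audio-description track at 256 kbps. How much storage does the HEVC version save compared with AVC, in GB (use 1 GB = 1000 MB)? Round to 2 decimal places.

107 min = 6420 s
Audio: 256 kbps = 0.256 Mbps.
AVC: 16.456 Mbps × 6420 s = 105647.5 Mb = 13.206 GB.
HEVC: 7.956 Mbps × 6420 s = 51077.5 Mb = 6.385 GB.
Saving: 13.206 − 6.385 = 6.821 GB.

6.82 GB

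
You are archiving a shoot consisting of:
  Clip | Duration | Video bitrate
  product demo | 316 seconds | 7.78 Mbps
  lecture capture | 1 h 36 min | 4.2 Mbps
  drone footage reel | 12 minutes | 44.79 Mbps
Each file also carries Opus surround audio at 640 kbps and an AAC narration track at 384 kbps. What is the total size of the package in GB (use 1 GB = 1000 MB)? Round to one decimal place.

Audio total: 640 + 384 = 1024 kbps = 1.024 Mbps.
product demo: 8.804 Mbps × 316 s = 2782.1 Mb
lecture capture: 5.224 Mbps × 5760 s = 30090.2 Mb
drone footage reel: 45.814 Mbps × 720 s = 32986.1 Mb
Total: 65858.4 Mb = 8232.3 MB.
= 8.232 GB.

8.2 GB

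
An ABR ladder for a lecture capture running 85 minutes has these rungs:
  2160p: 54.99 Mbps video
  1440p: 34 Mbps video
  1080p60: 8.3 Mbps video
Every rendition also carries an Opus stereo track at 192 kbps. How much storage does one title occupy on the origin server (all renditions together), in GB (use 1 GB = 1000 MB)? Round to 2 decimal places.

85 min = 5100 s
Audio: 192 kbps = 0.192 Mbps.
Sum of rendition bitrates: (54.99+0.192) + (34+0.192) + (8.3+0.192) = 97.866 Mbps.
× 5100 s = 499,117 Mb = 62,390 MB = 62.39 GB.

62.39 GB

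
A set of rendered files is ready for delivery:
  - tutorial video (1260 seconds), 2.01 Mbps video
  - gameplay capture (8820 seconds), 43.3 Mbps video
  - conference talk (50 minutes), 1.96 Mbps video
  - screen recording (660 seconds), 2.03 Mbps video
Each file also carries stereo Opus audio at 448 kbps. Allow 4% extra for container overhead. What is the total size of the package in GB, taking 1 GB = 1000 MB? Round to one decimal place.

Audio: 448 kbps = 0.448 Mbps.
tutorial video: 2.458 Mbps × 1260 s × 1.04 = 3221.0 Mb
gameplay capture: 43.748 Mbps × 8820 s × 1.04 = 401291.7 Mb
conference talk: 2.408 Mbps × 3000 s × 1.04 = 7513.0 Mb
screen recording: 2.478 Mbps × 660 s × 1.04 = 1700.9 Mb
Total: 413726.5 Mb = 51715.8 MB.
= 51.72 GB.

51.7 GB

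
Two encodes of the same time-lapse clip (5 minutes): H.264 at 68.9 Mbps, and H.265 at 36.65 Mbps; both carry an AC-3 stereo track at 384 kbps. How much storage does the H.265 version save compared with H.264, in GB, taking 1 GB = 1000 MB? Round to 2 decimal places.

1.21 GB

5 min = 300 s
Audio: 384 kbps = 0.384 Mbps.
H.264: 69.284 Mbps × 300 s = 20785.2 Mb = 2.598 GB.
H.265: 37.034 Mbps × 300 s = 11110.2 Mb = 1.389 GB.
Saving: 2.598 − 1.389 = 1.209 GB.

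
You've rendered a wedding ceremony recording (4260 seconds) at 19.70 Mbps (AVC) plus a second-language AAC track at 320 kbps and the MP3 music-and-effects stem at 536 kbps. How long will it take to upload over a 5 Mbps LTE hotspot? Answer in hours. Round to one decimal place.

Audio total: 320 + 536 = 856 kbps = 0.856 Mbps.
Total bitrate: 20.556 Mbps.
File: 20.556 Mbps × 4260 s = 87568.6 Mb.
At 5 Mbps: 87568.6 / 5 = 17513.7 s ≈ 4.86 hours.

4.9 hours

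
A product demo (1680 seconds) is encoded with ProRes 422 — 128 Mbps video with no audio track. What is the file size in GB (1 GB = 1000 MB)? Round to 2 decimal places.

26.88 GB

Total bitrate: 128 Mbps.
Stream data: 128.000 Mbps × 1680 s = 215040.0 Mb.
215,040 Mb ÷ 8 = 26,880 MB → 26.88 GB.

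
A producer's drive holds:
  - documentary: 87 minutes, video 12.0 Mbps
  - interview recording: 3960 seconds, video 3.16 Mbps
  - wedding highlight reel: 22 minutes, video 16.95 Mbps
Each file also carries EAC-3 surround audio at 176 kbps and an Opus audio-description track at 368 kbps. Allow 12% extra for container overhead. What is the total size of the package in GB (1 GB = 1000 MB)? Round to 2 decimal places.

14.45 GB

Audio total: 176 + 368 = 544 kbps = 0.544 Mbps.
documentary: 12.544 Mbps × 5220 s × 1.12 = 73337.2 Mb
interview recording: 3.704 Mbps × 3960 s × 1.12 = 16428.0 Mb
wedding highlight reel: 17.494 Mbps × 1320 s × 1.12 = 25863.1 Mb
Total: 115628.4 Mb = 14453.5 MB.
= 14.45 GB.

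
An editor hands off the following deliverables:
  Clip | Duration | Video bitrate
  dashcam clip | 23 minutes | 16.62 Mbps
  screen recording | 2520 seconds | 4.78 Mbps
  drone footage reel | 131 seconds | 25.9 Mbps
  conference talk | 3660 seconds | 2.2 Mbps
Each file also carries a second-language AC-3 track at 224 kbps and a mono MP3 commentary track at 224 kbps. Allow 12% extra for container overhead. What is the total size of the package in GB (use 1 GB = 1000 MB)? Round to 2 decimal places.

6.98 GB

Audio total: 224 + 224 = 448 kbps = 0.448 Mbps.
dashcam clip: 17.068 Mbps × 1380 s × 1.12 = 26380.3 Mb
screen recording: 5.228 Mbps × 2520 s × 1.12 = 14755.5 Mb
drone footage reel: 26.348 Mbps × 131 s × 1.12 = 3865.8 Mb
conference talk: 2.648 Mbps × 3660 s × 1.12 = 10854.7 Mb
Total: 55856.3 Mb = 6982.0 MB.
= 6.982 GB.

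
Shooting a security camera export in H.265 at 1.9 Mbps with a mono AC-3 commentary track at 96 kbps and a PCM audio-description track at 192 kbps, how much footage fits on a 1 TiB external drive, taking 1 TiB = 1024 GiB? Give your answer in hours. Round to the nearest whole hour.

1117 hours

Audio total: 96 + 192 = 288 kbps = 0.288 Mbps.
Total bitrate: 1.9 + 0.288 = 2.188 Mbps.
Capacity: 1 TiB = 8,796,093 Mb.
Recording time: 8,796,093 / 2.188 = 4,020,152 s ≈ 1,117 hours.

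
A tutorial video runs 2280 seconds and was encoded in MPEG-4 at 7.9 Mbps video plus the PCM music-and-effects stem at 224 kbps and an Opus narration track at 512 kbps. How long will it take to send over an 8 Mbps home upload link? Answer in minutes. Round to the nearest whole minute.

41 minutes

Audio total: 224 + 512 = 736 kbps = 0.736 Mbps.
Total bitrate: 8.636 Mbps.
File: 8.636 Mbps × 2280 s = 19690.1 Mb.
At 8 Mbps: 19690.1 / 8 = 2461.3 s ≈ 41 minutes.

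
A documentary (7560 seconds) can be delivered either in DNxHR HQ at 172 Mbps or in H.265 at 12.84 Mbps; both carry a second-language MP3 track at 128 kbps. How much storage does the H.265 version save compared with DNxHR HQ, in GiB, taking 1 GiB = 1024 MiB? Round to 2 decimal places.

Audio: 128 kbps = 0.128 Mbps.
DNxHR HQ: 172.128 Mbps × 7560 s = 1301287.7 Mb = 151.490 GiB.
H.265: 12.968 Mbps × 7560 s = 98038.1 Mb = 11.413 GiB.
Saving: 151.490 − 11.413 = 140.077 GiB.

140.08 GiB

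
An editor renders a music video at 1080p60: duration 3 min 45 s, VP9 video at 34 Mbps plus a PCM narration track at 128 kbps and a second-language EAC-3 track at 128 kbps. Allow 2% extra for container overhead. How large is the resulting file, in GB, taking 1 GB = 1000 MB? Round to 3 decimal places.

3 min 45 s = 225 s
Audio total: 128 + 128 = 256 kbps = 0.256 Mbps.
Total bitrate: 34 + 0.256 = 34.256 Mbps.
Stream data: 34.256 Mbps × 225 s = 7707.6 Mb.
With 2% container overhead: ×1.02.
7,862 Mb ÷ 8 = 982.7 MB → 0.9827 GB.

0.983 GB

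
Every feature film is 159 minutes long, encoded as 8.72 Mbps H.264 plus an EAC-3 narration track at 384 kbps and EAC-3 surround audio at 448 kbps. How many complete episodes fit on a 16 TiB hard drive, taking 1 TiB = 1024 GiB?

1544

159 min = 9540 s
Audio total: 384 + 448 = 832 kbps = 0.832 Mbps.
Total bitrate: 9.552 Mbps.
Per item: 9.552 Mbps × 9540 s = 91,126 Mb = 11,391 MB.
Capacity: 16 TiB = 140,737,488 Mb; 1544.43 items → 1544 complete.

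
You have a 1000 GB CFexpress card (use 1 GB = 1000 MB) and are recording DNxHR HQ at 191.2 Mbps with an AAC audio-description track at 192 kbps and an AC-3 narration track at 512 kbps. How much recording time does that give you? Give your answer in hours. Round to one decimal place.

11.6 hours

Audio total: 192 + 512 = 704 kbps = 0.704 Mbps.
Total bitrate: 191.2 + 0.704 = 191.904 Mbps.
Capacity: 1000 GB = 8,000,000 Mb.
Recording time: 8,000,000 / 191.904 = 41,688 s ≈ 11.6 hours.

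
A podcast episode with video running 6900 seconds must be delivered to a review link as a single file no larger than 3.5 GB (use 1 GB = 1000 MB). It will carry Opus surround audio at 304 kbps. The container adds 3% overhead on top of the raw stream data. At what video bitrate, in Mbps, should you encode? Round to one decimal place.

Budget: 3.5 GB = 28000.0 Mb.
Stream payload after overhead: 28000.0 / 1.03 = 27184.5 Mb.
Total bitrate budget: 27184.5 Mb / 6900 s = 3.940 Mbps.
Audio: 304 kbps = 0.304 Mbps.
Video: 3.940 − 0.304 = 3.636 Mbps.

3.6 Mbps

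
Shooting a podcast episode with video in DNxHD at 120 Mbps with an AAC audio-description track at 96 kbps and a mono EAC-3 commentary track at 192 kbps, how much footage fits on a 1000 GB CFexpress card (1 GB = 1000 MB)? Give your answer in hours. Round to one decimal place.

18.5 hours

Audio total: 96 + 192 = 288 kbps = 0.288 Mbps.
Total bitrate: 120 + 0.288 = 120.288 Mbps.
Capacity: 1000 GB = 8,000,000 Mb.
Recording time: 8,000,000 / 120.288 = 66,507 s ≈ 18.5 hours.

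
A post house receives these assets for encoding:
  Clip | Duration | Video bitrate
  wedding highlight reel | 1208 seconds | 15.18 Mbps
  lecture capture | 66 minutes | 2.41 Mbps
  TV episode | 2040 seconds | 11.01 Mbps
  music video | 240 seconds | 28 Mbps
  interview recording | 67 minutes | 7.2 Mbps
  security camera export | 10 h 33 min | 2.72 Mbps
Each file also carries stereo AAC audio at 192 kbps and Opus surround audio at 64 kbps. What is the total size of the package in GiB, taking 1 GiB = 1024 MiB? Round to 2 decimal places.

23.51 GiB

Audio total: 192 + 64 = 256 kbps = 0.256 Mbps.
wedding highlight reel: 15.436 Mbps × 1208 s = 18646.7 Mb
lecture capture: 2.666 Mbps × 3960 s = 10557.4 Mb
TV episode: 11.266 Mbps × 2040 s = 22982.6 Mb
music video: 28.256 Mbps × 240 s = 6781.4 Mb
interview recording: 7.456 Mbps × 4020 s = 29973.1 Mb
security camera export: 2.976 Mbps × 37980 s = 113028.5 Mb
Total: 201969.7 Mb = 25246.2 MB.
= 23.51 GiB.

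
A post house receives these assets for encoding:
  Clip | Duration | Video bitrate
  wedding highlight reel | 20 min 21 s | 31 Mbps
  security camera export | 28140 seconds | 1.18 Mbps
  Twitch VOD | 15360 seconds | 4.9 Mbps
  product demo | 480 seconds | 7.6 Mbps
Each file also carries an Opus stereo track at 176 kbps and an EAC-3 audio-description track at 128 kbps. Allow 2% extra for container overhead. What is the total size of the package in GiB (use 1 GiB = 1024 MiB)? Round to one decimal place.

19.4 GiB

Audio total: 176 + 128 = 304 kbps = 0.304 Mbps.
wedding highlight reel: 31.304 Mbps × 1221 s × 1.02 = 38986.6 Mb
security camera export: 1.484 Mbps × 28140 s × 1.02 = 42595.0 Mb
Twitch VOD: 5.204 Mbps × 15360 s × 1.02 = 81532.1 Mb
product demo: 7.904 Mbps × 480 s × 1.02 = 3869.8 Mb
Total: 166983.5 Mb = 20872.9 MB.
= 19.44 GiB.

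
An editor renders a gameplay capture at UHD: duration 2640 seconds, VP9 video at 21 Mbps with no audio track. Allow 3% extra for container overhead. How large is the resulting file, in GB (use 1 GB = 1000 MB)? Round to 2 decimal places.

Total bitrate: 21 Mbps.
Stream data: 21.000 Mbps × 2640 s = 55440.0 Mb.
With 3% container overhead: ×1.03.
57,103 Mb ÷ 8 = 7,138 MB → 7.138 GB.

7.14 GB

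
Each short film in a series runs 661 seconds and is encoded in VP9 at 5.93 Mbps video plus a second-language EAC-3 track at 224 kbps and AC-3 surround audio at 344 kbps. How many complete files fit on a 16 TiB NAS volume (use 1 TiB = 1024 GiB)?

Audio total: 224 + 344 = 568 kbps = 0.568 Mbps.
Total bitrate: 6.498 Mbps.
Per item: 6.498 Mbps × 661 s = 4,295 Mb = 536.9 MB.
Capacity: 16 TiB = 140,737,488 Mb; 32766.39 items → 32766 complete.

32766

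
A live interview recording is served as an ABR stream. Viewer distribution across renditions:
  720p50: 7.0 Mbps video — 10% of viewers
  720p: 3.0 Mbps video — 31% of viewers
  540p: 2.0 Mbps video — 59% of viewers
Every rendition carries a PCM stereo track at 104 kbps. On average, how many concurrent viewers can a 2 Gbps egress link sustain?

686

Audio: 104 kbps = 0.104 Mbps.
Average per-viewer bitrate: 0.10×7.104 + 0.31×3.104 + 0.59×2.104 = 2.914 Mbps.
2 Gbps = 2,000 Mbps; 2,000 / 2.914 = 686.34 → 686.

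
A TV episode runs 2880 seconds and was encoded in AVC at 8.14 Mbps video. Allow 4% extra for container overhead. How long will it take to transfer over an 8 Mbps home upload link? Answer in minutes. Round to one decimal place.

50.8 minutes

File: 8.140 Mbps × 2880 s = 23443.2 Mb.
With 4% container overhead: ×1.04. → 24380.9 Mb.
At 8 Mbps: 24380.9 / 8 = 3047.6 s ≈ 50.8 minutes.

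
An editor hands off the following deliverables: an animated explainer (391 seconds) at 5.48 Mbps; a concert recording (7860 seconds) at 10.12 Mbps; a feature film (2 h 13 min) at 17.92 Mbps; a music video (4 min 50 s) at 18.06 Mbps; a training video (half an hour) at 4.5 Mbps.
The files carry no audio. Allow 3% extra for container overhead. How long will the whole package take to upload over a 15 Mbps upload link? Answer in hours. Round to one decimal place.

4.5 hours

animated explainer: 5.480 Mbps × 391 s × 1.03 = 2207.0 Mb
concert recording: 10.120 Mbps × 7860 s × 1.03 = 81929.5 Mb
feature film: 17.920 Mbps × 7980 s × 1.03 = 147291.6 Mb
music video: 18.060 Mbps × 290 s × 1.03 = 5394.5 Mb
training video: 4.500 Mbps × 1800 s × 1.03 = 8343.0 Mb
Total: 245165.6 Mb = 30645.7 MB.
At 15 Mbps: 245165.6 / 15 = 16344 s ≈ 4.54 hours.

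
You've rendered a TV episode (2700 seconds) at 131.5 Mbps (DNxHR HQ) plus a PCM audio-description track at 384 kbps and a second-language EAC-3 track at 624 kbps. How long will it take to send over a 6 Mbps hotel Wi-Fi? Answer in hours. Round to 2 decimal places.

16.56 hours

Audio total: 384 + 624 = 1008 kbps = 1.008 Mbps.
Total bitrate: 132.508 Mbps.
File: 132.508 Mbps × 2700 s = 357771.6 Mb.
At 6 Mbps: 357771.6 / 6 = 59628.6 s ≈ 16.6 hours.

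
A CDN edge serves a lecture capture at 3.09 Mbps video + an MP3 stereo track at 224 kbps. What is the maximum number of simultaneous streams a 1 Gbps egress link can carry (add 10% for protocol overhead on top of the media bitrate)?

274

Audio: 224 kbps = 0.224 Mbps.
Per-viewer media rate: 3.314 Mbps.
On the wire with 10% overhead: 3.645 Mbps.
1 Gbps = 1,000 Mbps; 1,000 / 3.645 = 274.32 → 274 viewers.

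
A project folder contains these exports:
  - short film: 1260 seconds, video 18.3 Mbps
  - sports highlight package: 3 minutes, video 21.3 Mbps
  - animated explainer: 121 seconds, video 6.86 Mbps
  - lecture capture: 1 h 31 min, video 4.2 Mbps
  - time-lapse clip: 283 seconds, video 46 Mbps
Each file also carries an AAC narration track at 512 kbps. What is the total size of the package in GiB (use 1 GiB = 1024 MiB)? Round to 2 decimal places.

Audio: 512 kbps = 0.512 Mbps.
short film: 18.812 Mbps × 1260 s = 23703.1 Mb
sports highlight package: 21.812 Mbps × 180 s = 3926.2 Mb
animated explainer: 7.372 Mbps × 121 s = 892.0 Mb
lecture capture: 4.712 Mbps × 5460 s = 25727.5 Mb
time-lapse clip: 46.512 Mbps × 283 s = 13162.9 Mb
Total: 67411.7 Mb = 8426.5 MB.
= 7.848 GiB.

7.85 GiB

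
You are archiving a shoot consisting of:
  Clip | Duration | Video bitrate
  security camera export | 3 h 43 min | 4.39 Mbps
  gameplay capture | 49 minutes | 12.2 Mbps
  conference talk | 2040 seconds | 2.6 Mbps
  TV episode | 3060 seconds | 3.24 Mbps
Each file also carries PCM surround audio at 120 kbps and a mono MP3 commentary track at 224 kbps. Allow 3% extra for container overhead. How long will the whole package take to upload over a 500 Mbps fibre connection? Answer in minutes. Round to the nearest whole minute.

4 minutes

Audio total: 120 + 224 = 344 kbps = 0.344 Mbps.
security camera export: 4.734 Mbps × 13380 s × 1.03 = 65241.1 Mb
gameplay capture: 12.544 Mbps × 2940 s × 1.03 = 37985.7 Mb
conference talk: 2.944 Mbps × 2040 s × 1.03 = 6185.9 Mb
TV episode: 3.584 Mbps × 3060 s × 1.03 = 11296.1 Mb
Total: 120708.9 Mb = 15088.6 MB.
At 500 Mbps: 120708.9 / 500 = 241 s ≈ 4.02 minutes.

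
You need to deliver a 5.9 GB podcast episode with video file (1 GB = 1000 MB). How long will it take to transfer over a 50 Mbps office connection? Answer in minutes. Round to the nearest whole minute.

File: 5.9 GB = 47200.0 Mb.
At 50 Mbps: 47200.0 / 50 = 944.0 s ≈ 15.7 minutes.

16 minutes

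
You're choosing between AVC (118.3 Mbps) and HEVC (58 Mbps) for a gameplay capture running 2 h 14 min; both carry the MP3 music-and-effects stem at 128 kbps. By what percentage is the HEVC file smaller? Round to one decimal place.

2 h 14 min = 134 min = 8040 s
Audio: 128 kbps = 0.128 Mbps.
AVC: 118.428 Mbps × 8040 s = 952161.1 Mb = 110.846 GiB.
HEVC: 58.128 Mbps × 8040 s = 467349.1 Mb = 54.407 GiB.
Reduction: (1 − 54.407/110.846) × 100 = 50.92%.

50.9%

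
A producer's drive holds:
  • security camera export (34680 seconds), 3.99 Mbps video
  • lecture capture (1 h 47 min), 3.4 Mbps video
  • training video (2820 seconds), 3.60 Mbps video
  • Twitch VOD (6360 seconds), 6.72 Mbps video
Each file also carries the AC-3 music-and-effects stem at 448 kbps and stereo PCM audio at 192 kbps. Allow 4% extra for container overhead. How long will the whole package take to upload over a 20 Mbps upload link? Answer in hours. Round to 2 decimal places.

Audio total: 448 + 192 = 640 kbps = 0.640 Mbps.
security camera export: 4.630 Mbps × 34680 s × 1.04 = 166991.1 Mb
lecture capture: 4.040 Mbps × 6420 s × 1.04 = 26974.3 Mb
training video: 4.240 Mbps × 2820 s × 1.04 = 12435.1 Mb
Twitch VOD: 7.360 Mbps × 6360 s × 1.04 = 48682.0 Mb
Total: 255082.5 Mb = 31885.3 MB.
At 20 Mbps: 255082.5 / 20 = 12754 s ≈ 3.54 hours.

3.54 hours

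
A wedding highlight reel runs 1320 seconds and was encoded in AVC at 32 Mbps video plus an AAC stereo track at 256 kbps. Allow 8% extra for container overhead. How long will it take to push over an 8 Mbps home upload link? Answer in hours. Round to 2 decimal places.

Audio: 256 kbps = 0.256 Mbps.
Total bitrate: 32.256 Mbps.
File: 32.256 Mbps × 1320 s = 42577.9 Mb.
With 8% container overhead: ×1.08. → 45984.2 Mb.
At 8 Mbps: 45984.2 / 8 = 5748.0 s ≈ 1.6 hours.

1.60 hours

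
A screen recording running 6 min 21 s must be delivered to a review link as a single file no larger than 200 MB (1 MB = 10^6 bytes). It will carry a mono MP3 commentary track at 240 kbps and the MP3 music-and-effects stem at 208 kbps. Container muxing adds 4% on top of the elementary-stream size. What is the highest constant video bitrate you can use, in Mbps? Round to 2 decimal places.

3.59 Mbps

Budget: 200 MB = 1600.0 Mb.
Stream payload after overhead: 1600.0 / 1.04 = 1538.5 Mb.
6 min 21 s = 381 s
Total bitrate budget: 1538.5 Mb / 381 s = 4.038 Mbps.
Audio total: 240 + 208 = 448 kbps = 0.448 Mbps.
Video: 4.038 − 0.448 = 3.590 Mbps.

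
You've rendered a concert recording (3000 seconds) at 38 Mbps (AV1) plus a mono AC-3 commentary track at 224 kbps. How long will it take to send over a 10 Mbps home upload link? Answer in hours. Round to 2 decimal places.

Audio: 224 kbps = 0.224 Mbps.
Total bitrate: 38.224 Mbps.
File: 38.224 Mbps × 3000 s = 114672.0 Mb.
At 10 Mbps: 114672.0 / 10 = 11467.2 s ≈ 3.19 hours.

3.19 hours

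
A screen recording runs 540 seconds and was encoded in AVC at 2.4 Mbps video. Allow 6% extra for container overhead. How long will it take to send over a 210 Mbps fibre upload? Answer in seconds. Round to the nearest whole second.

File: 2.400 Mbps × 540 s = 1296.0 Mb.
With 6% container overhead: ×1.06. → 1373.8 Mb.
At 210 Mbps: 1373.8 / 210 = 6.5 s ≈ 6.54 seconds.

7 seconds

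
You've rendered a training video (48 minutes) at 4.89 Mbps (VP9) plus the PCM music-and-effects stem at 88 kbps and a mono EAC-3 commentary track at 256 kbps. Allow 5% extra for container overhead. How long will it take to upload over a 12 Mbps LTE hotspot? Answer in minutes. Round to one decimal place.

22.0 minutes

48 min = 2880 s
Audio total: 88 + 256 = 344 kbps = 0.344 Mbps.
Total bitrate: 5.234 Mbps.
File: 5.234 Mbps × 2880 s = 15073.9 Mb.
With 5% container overhead: ×1.05. → 15827.6 Mb.
At 12 Mbps: 15827.6 / 12 = 1319.0 s ≈ 22 minutes.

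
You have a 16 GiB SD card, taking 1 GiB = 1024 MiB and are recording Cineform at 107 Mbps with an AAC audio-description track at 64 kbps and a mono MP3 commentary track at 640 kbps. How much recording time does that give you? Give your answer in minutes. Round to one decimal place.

21.3 minutes

Audio total: 64 + 640 = 704 kbps = 0.704 Mbps.
Total bitrate: 107 + 0.704 = 107.704 Mbps.
Capacity: 16 GiB = 137,439 Mb.
Recording time: 137,439 / 107.704 = 1,276 s ≈ 21.3 minutes.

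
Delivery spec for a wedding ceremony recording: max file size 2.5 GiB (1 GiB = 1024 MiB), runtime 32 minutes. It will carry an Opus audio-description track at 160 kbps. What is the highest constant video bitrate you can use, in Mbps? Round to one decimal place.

Budget: 2.5 GiB = 21474.8 Mb.
32 min = 1920 s
Total bitrate budget: 21474.8 Mb / 1920 s = 11.185 Mbps.
Audio: 160 kbps = 0.160 Mbps.
Video: 11.185 − 0.160 = 11.025 Mbps.

11.0 Mbps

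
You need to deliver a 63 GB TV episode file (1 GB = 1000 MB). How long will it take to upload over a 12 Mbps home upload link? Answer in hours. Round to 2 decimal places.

File: 63 GB = 504000.0 Mb.
At 12 Mbps: 504000.0 / 12 = 42000.0 s ≈ 11.7 hours.

11.67 hours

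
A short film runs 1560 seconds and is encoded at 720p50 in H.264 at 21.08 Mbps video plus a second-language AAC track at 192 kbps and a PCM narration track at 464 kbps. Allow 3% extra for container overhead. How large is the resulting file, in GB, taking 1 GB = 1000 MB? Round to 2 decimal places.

Audio total: 192 + 464 = 656 kbps = 0.656 Mbps.
Total bitrate: 21.08 + 0.656 = 21.736 Mbps.
Stream data: 21.736 Mbps × 1560 s = 33908.2 Mb.
With 3% container overhead: ×1.03.
34,925 Mb ÷ 8 = 4,366 MB → 4.366 GB.

4.37 GB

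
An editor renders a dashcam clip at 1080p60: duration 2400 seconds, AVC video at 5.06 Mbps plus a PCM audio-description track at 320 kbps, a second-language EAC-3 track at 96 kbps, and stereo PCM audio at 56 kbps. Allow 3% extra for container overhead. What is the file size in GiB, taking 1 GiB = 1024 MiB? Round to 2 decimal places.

Audio total: 320 + 96 + 56 = 472 kbps = 0.472 Mbps.
Total bitrate: 5.06 + 0.472 = 5.532 Mbps.
Stream data: 5.532 Mbps × 2400 s = 13276.8 Mb.
With 3% container overhead: ×1.03.
13,675 Mb = 1,709,388,000 bytes ÷ 1,073,741,824 = 1.592 GiB.

1.59 GiB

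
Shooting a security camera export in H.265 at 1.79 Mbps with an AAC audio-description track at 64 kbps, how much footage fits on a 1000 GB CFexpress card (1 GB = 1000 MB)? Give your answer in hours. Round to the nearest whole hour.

Audio: 64 kbps = 0.064 Mbps.
Total bitrate: 1.79 + 0.064 = 1.854 Mbps.
Capacity: 1000 GB = 8,000,000 Mb.
Recording time: 8,000,000 / 1.854 = 4,314,995 s ≈ 1,199 hours.

1199 hours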